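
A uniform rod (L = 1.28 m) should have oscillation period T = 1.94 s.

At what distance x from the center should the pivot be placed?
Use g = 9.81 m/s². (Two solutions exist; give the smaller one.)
T = 2π√((L²/12 + x²)/(gx)). Let c = T²g/(4π²) = 0.9352.
x² − cx + L²/12 = 0 → x = (c − √(c² − L²/3))/2 = 0.181 m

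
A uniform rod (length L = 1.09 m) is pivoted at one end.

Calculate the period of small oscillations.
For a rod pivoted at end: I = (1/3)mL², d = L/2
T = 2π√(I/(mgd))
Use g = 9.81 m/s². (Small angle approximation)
I/m = (1/3)L² = 0.396 m²; d = L/2 = 0.545 m
T = 2π√(I/(mgd)) = 2π√(0.396/(9.81×0.545)) = 1.71 s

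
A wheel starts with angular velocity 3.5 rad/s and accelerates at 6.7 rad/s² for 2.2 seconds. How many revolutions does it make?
θ = ω₀t + ½αt² = 3.5×2.2 + ½×6.7×2.2² = 23.91 rad
Revolutions = θ/(2π) = 23.91/(2π) = 3.81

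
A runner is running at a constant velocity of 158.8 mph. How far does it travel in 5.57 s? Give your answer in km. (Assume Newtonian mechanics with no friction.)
d = vt (with unit conversion) = 0.3954 km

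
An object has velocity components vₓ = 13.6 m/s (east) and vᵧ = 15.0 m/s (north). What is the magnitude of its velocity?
|v| = √(vₓ² + vᵧ²) = √(13.6² + 15.0²) = √(409.96) = 20.25 m/s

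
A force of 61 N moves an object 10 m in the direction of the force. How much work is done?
W = Fd = 61×10 = 610.0 J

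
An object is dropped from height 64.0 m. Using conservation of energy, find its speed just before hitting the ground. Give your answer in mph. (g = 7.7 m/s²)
mgh = ½mv² → v = √(2gh) = √(2×7.7×64) = 31.39 m/s = 70.23 mph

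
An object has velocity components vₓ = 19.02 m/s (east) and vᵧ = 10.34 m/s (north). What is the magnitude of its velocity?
|v| = √(vₓ² + vᵧ²) = √(19.02² + 10.34²) = √(468.676) = 21.65 m/s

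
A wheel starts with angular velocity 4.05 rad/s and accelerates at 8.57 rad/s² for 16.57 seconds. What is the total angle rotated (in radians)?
θ = ω₀t + ½αt² = 4.05×16.57 + ½×8.57×16.57² = 1243.62 rad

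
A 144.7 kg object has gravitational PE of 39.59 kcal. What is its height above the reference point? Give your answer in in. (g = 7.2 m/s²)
PE = mgh → h = PE/(mg) = 1.656e+05 J / (144.7 kg × 7.2 m/s²) = 159 m = 6260.0 in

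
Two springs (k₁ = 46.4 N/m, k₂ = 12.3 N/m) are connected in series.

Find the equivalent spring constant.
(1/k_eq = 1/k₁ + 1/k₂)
1/k_eq = 1/46.4 + 1/12.3 = 0.10285; k_eq = 9.723 N/m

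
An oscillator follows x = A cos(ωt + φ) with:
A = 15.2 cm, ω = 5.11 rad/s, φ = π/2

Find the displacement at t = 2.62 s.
x = A cos(ωt + φ) = 15.2×cos(5.11×2.62 + π/2) = -11.13 cm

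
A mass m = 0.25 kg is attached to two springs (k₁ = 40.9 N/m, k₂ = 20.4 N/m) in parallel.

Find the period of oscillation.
k_eq = k₁+k₂ = 61.3 N/m
T = 2π√(m/k_eq) = 2π√(0.25/61.3) = 0.4013 s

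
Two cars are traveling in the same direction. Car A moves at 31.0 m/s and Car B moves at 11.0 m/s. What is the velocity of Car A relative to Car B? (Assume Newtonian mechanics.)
v_rel = v_A - v_B = 31.0 - 11.0 = 20.0 m/s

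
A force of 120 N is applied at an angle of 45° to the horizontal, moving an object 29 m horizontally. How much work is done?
W = Fd cosθ = 120×29×cos(45°) = 2460.7 J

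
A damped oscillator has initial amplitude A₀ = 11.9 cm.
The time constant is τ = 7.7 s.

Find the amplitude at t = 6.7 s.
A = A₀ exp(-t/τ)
A = A₀ exp(−t/τ) = 11.9×exp(−6.7/7.7) = 4.985 cm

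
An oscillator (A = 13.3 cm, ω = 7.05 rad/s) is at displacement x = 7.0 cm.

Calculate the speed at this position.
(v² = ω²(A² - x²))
v = ω√(A² − x²) = 7.05×√(0.133² − 0.07²) = 0.7973 m/s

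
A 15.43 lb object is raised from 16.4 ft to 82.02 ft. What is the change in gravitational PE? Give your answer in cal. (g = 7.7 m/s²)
ΔPE = mg(h₂ − h₁) = 6.999 kg × 7.7 m/s² × (25 − 4.999) m = 1078 J = 257.6 cal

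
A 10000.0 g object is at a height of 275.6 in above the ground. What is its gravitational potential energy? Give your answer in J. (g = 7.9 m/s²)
PE = mgh = 10 kg × 7.9 m/s² × 7 m = 553 J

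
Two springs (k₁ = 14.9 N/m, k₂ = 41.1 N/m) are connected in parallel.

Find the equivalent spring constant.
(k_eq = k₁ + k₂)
k_eq = k₁ + k₂ = 14.9 + 41.1 = 56 N/m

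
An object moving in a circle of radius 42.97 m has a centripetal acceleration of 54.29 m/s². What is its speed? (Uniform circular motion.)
v = √(a_c × r) = √(54.29 × 42.97) = 48.3 m/s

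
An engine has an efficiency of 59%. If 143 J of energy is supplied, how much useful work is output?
W_out = η × W_in = 0.59 × 143 = 84.37 J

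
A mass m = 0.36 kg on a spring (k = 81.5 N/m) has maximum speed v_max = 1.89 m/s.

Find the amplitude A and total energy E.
½mv²_max = ½kA² → A = v_max√(m/k) = 1.89×√(0.36/81.5) = 0.1256 m = 12.56 cm
E = ½mv²_max = ½×0.36×1.89² = 0.643 J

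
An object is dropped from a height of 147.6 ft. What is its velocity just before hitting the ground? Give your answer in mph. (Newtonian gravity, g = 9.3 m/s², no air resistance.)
v = √(2gh) (with unit conversion) = 64.71 mph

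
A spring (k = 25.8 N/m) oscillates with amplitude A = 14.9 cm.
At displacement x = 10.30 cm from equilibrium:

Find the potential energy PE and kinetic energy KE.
E_total = ½kA² = ½×25.8×(0.149)² = 0.2864 J
PE = ½kx² = ½×25.8×(0.103)² = 0.1369 J
KE = E_total − PE = 0.1495 J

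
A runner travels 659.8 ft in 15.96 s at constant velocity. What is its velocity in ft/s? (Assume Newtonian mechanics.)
v = d/t (with unit conversion) = 41.34 ft/s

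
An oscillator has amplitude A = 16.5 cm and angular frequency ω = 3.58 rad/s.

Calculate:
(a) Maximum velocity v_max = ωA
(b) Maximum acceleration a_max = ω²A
v_max = ωA = 3.58×0.165 = 0.5907 m/s
a_max = ω²A = 3.58²×0.165 = 2.115 m/s²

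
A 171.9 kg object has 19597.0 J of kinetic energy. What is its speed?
KE = ½mv² → v = √(2KE/m) = √(2×19597.0/171.9) = 15.1 m/s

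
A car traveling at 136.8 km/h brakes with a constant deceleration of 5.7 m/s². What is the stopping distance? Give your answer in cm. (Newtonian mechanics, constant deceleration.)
d = v₀² / (2a) (with unit conversion) = 12670.0 cm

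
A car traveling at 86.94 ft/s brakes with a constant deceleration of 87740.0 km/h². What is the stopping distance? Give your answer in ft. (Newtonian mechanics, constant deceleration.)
d = v₀² / (2a) (with unit conversion) = 170.1 ft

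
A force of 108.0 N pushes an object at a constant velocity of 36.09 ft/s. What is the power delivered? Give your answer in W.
P = Fv = 108 N × 11 m/s = 1188 W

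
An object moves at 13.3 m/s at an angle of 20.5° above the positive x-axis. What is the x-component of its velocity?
vₓ = v cos(θ) = 13.3 × cos(20.5°) = 12.46 m/s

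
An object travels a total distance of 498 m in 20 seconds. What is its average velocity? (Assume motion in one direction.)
v_avg = Δd / Δt = 498 / 20 = 24.9 m/s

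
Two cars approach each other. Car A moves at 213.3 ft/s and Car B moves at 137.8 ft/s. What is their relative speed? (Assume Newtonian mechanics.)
v_rel = v_A + v_B = 213.3 + 137.8 = 351.1 ft/s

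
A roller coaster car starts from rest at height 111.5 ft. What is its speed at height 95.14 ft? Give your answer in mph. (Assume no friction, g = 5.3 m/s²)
mgh₁ = ½mv₂² + mgh₂ → v₂ = √(2g(h₁−h₂)) = √(2×5.3×(33.99−29)) = 7.27 m/s = 16.26 mph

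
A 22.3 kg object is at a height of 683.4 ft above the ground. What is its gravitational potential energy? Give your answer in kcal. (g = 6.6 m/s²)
PE = mgh = 22.3 kg × 6.6 m/s² × 208.3 m = 3.066e+04 J = 7.327 kcal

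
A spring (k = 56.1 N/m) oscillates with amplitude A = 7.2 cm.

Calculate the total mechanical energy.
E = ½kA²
E = ½kA² = ½×56.1×(0.072)² = 0.1454 J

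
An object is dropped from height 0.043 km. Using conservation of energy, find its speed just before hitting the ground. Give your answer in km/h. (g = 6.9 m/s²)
mgh = ½mv² → v = √(2gh) = √(2×6.9×43) = 24.36 m/s = 87.7 km/h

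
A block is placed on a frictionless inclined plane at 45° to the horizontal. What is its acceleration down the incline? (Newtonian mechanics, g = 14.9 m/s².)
a = g sin(θ) = 14.9 × sin(45°) = 14.9 × 0.7071 = 10.54 m/s²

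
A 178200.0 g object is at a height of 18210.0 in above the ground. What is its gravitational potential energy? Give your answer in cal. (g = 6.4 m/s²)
PE = mgh = 178.2 kg × 6.4 m/s² × 462.5 m = 5.275e+05 J = 126100.0 cal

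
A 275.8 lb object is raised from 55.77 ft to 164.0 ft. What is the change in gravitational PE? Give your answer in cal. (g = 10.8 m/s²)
ΔPE = mg(h₂ − h₁) = 125.1 kg × 10.8 m/s² × (49.99 − 17) m = 4.457e+04 J = 10650.0 cal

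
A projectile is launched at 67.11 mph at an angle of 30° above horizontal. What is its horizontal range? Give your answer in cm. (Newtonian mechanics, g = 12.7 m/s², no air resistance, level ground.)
R = v₀² sin(2θ) / g (with unit conversion) = 6138.0 cm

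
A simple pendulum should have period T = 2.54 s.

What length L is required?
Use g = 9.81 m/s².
T = 2π√(L/g) → L = g(T/2π)² = 9.81×(2.54/2π)² = 1.603 m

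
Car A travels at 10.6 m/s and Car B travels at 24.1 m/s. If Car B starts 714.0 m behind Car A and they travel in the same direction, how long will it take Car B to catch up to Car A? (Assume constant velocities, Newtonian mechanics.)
Relative speed: v_rel = 24.1 - 10.6 = 13.5 m/s
Time to catch: t = d₀/v_rel = 714.0/13.5 = 52.89 s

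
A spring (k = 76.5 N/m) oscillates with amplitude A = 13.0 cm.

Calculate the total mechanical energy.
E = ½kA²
E = ½kA² = ½×76.5×(0.13)² = 0.6464 J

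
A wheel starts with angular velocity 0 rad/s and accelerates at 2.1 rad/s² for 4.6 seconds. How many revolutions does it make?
θ = ω₀t + ½αt² = 0×4.6 + ½×2.1×4.6² = 22.22 rad
Revolutions = θ/(2π) = 22.22/(2π) = 3.54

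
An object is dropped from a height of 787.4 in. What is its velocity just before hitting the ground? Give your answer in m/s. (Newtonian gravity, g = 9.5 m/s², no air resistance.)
v = √(2gh) (with unit conversion) = 19.49 m/s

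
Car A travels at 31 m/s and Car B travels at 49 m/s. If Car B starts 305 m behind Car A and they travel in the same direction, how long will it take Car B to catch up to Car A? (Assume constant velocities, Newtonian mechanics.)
Relative speed: v_rel = 49 - 31 = 18 m/s
Time to catch: t = d₀/v_rel = 305/18 = 16.94 s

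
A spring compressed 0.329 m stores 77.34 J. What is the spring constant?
PE = ½kx² → k = 2PE/x² = 2×77.34/0.329² = 1429.0 N/m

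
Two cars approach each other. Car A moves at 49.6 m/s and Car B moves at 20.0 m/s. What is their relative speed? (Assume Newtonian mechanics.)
v_rel = v_A + v_B = 49.6 + 20.0 = 69.6 m/s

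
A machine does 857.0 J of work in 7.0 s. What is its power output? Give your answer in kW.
P = W/t = 857 J / 7 s = 122.4 W = 0.1224 kW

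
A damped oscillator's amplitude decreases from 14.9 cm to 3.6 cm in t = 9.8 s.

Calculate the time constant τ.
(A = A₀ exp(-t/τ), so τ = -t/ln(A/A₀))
A/A₀ = 3.6/14.9 = 0.2416; ln(A/A₀) = -1.42
τ = −t/ln(A/A₀) = −9.8/-1.42 = 6.899 s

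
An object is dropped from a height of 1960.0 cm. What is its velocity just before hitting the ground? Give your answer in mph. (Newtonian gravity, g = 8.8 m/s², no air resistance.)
v = √(2gh) (with unit conversion) = 41.55 mph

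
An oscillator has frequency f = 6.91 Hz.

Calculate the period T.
T = 1/f = 1/6.91 = 0.1447 s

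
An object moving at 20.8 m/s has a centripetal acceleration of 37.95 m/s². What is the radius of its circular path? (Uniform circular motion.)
r = v²/a_c = 20.8²/37.95 = 11.4 m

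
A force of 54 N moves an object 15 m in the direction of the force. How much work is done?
W = Fd = 54×15 = 810.0 J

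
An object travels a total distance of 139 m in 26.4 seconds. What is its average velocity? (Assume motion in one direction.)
v_avg = Δd / Δt = 139 / 26.4 = 5.27 m/s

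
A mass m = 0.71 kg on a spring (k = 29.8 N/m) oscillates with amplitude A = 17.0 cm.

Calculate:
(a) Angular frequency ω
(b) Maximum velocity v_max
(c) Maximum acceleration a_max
ω = √(k/m) = √(29.8/0.71) = 6.479 rad/s
v_max = ωA = 6.479×0.17 = 1.101 m/s
a_max = ω²A = 6.479²×0.17 = 7.135 m/s²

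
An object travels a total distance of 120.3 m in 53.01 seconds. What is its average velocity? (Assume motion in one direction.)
v_avg = Δd / Δt = 120.3 / 53.01 = 2.27 m/s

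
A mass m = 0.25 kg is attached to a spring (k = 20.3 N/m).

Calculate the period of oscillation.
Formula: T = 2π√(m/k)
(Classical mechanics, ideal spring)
T = 2π√(m/k) = 2π√(0.25/20.3) = 0.6973 s; f = 1/T = 1.434 Hz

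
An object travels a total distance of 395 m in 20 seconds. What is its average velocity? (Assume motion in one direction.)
v_avg = Δd / Δt = 395 / 20 = 19.75 m/s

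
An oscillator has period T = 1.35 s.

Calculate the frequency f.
f = 1/T = 1/1.35 = 0.7407 Hz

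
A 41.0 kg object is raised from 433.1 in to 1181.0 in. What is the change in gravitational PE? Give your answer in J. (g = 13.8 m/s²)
ΔPE = mg(h₂ − h₁) = 41 kg × 13.8 m/s² × (30 − 11) m = 1.075e+04 J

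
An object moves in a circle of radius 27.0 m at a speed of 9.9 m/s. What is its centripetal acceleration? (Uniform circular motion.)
a_c = v²/r = 9.9²/27.0 = 98.01/27.0 = 3.63 m/s²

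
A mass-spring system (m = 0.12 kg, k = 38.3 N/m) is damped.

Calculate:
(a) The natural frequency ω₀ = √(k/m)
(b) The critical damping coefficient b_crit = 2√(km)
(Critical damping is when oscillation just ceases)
ω₀ = √(k/m) = √(38.3/0.12) = 17.87 rad/s
b_crit = 2√(km) = 2√(38.3×0.12) = 4.288 kg/s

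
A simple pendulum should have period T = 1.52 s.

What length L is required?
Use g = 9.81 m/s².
T = 2π√(L/g) → L = g(T/2π)² = 9.81×(1.52/2π)² = 0.5741 m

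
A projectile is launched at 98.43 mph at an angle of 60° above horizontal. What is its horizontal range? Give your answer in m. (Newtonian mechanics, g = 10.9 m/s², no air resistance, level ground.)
R = v₀² sin(2θ) / g (with unit conversion) = 153.8 m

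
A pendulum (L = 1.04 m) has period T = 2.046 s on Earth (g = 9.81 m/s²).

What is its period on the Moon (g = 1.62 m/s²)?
T = 2π√(L/g), so T_moon/T_earth = √(g_earth/g_moon)
T_moon = 2π√(1.04/1.62) = 5.034 s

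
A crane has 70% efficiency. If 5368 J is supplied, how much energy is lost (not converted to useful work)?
W_out = η × W_in = 0.7×5368 = 3757.6 J
W_lost = W_in − W_out = 5368 − 3757.6 = 1610.4 J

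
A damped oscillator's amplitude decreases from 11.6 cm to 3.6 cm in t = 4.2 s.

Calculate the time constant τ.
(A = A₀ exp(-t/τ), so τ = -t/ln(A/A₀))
A/A₀ = 3.6/11.6 = 0.3103; ln(A/A₀) = -1.17
τ = −t/ln(A/A₀) = −4.2/-1.17 = 3.59 s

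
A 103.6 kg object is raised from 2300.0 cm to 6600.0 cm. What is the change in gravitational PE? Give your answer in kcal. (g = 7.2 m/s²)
ΔPE = mg(h₂ − h₁) = 103.6 kg × 7.2 m/s² × (66 − 23) m = 3.207e+04 J = 7.666 kcal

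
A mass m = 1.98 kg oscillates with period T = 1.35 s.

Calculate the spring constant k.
T = 2π√(m/k) → k = m(2π/T)² = 1.98×(2π/1.35)² = 42.89 N/m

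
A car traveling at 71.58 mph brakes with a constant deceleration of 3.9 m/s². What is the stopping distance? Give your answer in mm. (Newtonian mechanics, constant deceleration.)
d = v₀² / (2a) (with unit conversion) = 131300.0 mm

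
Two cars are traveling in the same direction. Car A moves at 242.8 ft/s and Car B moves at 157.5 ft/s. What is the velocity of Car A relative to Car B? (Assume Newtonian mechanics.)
v_rel = v_A - v_B = 242.8 - 157.5 = 85.3 ft/s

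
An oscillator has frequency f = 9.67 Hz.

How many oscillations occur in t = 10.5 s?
n = f×t = 9.67×10.5 = 101.5 oscillations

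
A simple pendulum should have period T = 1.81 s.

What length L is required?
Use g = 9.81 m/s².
T = 2π√(L/g) → L = g(T/2π)² = 9.81×(1.81/2π)² = 0.8141 m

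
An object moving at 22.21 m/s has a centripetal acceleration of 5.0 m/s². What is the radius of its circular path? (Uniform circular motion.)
r = v²/a_c = 22.21²/5.0 = 98.66 m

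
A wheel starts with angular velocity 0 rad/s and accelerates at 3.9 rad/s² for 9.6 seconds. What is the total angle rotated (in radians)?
θ = ω₀t + ½αt² = 0×9.6 + ½×3.9×9.6² = 179.71 rad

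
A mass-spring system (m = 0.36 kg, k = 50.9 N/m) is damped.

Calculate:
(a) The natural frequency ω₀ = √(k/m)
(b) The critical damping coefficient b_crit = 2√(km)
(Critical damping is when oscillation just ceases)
ω₀ = √(k/m) = √(50.9/0.36) = 11.89 rad/s
b_crit = 2√(km) = 2√(50.9×0.36) = 8.561 kg/s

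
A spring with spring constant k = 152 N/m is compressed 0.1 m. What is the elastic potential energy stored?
PE = ½kx² = ½×152×0.1² = 0.76 J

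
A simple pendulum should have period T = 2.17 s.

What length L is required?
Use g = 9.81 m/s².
T = 2π√(L/g) → L = g(T/2π)² = 9.81×(2.17/2π)² = 1.17 m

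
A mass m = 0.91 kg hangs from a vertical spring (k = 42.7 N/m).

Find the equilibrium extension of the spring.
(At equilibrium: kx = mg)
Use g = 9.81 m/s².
x_eq = mg/k = 0.91×9.81/42.7 = 0.2091 m = 20.91 cm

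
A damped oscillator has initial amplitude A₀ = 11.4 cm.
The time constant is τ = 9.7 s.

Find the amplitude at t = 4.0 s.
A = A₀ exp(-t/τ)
A = A₀ exp(−t/τ) = 11.4×exp(−4.0/9.7) = 7.548 cm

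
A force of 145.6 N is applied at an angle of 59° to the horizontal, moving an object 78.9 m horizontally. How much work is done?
W = Fd cosθ = 145.6×78.9×cos(59°) = 5916.7 J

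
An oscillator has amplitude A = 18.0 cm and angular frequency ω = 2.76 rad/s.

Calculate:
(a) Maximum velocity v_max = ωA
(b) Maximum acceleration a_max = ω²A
v_max = ωA = 2.76×0.18 = 0.4968 m/s
a_max = ω²A = 2.76²×0.18 = 1.371 m/s²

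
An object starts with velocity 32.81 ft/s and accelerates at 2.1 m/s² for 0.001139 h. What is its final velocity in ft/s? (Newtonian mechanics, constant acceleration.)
v = v₀ + at (with unit conversion) = 61.06 ft/s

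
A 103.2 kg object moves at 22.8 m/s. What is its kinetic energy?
KE = ½mv² = ½×103.2×22.8² = 26823.74 J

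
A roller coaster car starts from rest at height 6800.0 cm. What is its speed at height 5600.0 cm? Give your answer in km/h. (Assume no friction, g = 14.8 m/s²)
mgh₁ = ½mv₂² + mgh₂ → v₂ = √(2g(h₁−h₂)) = √(2×14.8×(68−56)) = 18.85 m/s = 67.85 km/h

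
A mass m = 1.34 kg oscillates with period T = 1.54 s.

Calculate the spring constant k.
T = 2π√(m/k) → k = m(2π/T)² = 1.34×(2π/1.54)² = 22.31 N/m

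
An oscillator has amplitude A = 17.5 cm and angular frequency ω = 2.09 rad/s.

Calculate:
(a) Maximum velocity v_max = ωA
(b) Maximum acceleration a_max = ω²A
v_max = ωA = 2.09×0.175 = 0.3657 m/s
a_max = ω²A = 2.09²×0.175 = 0.7644 m/s²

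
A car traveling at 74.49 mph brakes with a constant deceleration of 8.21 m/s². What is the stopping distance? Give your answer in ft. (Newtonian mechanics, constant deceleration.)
d = v₀² / (2a) (with unit conversion) = 221.6 ft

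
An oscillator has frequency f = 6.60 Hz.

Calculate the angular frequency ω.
ω = 2πf = 2π×6.6 = 41.47 rad/s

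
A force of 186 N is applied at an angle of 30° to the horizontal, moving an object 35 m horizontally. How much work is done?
W = Fd cosθ = 186×35×cos(30°) = 5637.8 J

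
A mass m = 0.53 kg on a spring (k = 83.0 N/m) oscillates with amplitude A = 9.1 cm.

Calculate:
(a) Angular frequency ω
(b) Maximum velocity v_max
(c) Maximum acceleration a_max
ω = √(k/m) = √(83.0/0.53) = 12.51 rad/s
v_max = ωA = 12.51×0.091 = 1.139 m/s
a_max = ω²A = 12.51²×0.091 = 14.25 m/s²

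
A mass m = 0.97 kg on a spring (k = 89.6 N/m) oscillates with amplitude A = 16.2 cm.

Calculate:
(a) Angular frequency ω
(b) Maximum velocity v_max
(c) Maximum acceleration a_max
ω = √(k/m) = √(89.6/0.97) = 9.611 rad/s
v_max = ωA = 9.611×0.162 = 1.557 m/s
a_max = ω²A = 9.611²×0.162 = 14.96 m/s²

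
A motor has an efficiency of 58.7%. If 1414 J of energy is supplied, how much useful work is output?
W_out = η × W_in = 0.587 × 1414 = 830.02 J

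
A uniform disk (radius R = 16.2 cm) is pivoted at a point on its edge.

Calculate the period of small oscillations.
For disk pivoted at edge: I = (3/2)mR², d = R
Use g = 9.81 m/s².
I/m = (3/2)R² = 0.03937 m²; d = R = 0.162 m
T = 2π√((3/2)R²/(gR)) = 2π√(3R/(2g)) = 0.9889 s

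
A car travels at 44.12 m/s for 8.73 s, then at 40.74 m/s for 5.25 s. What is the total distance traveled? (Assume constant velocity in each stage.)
d₁ = v₁t₁ = 44.12 × 8.73 = 385.168 m
d₂ = v₂t₂ = 40.74 × 5.25 = 213.885 m
d_total = 385.168 + 213.885 = 599.05 m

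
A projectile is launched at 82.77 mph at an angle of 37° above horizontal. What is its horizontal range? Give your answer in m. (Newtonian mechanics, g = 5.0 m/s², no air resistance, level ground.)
R = v₀² sin(2θ) / g (with unit conversion) = 263.2 m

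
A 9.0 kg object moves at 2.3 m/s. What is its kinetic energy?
KE = ½mv² = ½×9.0×2.3² = 23.805 J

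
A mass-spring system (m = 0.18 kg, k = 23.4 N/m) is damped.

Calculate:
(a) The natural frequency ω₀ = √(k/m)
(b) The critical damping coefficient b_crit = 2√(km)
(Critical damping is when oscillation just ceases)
ω₀ = √(k/m) = √(23.4/0.18) = 11.4 rad/s
b_crit = 2√(km) = 2√(23.4×0.18) = 4.105 kg/s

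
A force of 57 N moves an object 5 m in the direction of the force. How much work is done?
W = Fd = 57×5 = 285.0 J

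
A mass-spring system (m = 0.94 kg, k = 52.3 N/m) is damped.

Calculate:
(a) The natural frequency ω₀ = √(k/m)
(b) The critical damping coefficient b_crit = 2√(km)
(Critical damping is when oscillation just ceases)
ω₀ = √(k/m) = √(52.3/0.94) = 7.459 rad/s
b_crit = 2√(km) = 2√(52.3×0.94) = 14.02 kg/s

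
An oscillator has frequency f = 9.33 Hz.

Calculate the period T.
T = 1/f = 1/9.33 = 0.1072 s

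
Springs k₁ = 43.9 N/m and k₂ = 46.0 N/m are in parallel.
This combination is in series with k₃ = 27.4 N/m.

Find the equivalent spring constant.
k₁₂ = k₁ + k₂ = 89.9 N/m (parallel)
1/k_eq = 1/k₁₂ + 1/k₃ → k_eq = 21 N/m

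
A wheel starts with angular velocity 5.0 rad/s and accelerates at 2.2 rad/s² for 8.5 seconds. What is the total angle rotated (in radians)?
θ = ω₀t + ½αt² = 5.0×8.5 + ½×2.2×8.5² = 121.98 rad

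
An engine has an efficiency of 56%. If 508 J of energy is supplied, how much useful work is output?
W_out = η × W_in = 0.56 × 508 = 284.48 J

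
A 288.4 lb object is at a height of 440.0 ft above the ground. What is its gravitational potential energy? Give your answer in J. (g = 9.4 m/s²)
PE = mgh = 130.8 kg × 9.4 m/s² × 134.1 m = 1.649e+05 J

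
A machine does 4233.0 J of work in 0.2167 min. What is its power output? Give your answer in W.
P = W/t = 4233 J / 13 s = 325.6 W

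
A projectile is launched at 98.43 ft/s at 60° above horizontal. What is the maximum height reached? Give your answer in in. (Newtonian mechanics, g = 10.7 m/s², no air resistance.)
H = v₀²sin²(θ)/(2g) (with unit conversion) = 1242.0 in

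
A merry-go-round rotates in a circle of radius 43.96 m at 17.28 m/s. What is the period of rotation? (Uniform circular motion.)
T = 2πr/v = 2π×43.96/17.28 = 15.98 s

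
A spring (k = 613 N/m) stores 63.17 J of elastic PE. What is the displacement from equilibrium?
PE = ½kx² → x = √(2PE/k) = √(2×63.17/613) = 0.454 m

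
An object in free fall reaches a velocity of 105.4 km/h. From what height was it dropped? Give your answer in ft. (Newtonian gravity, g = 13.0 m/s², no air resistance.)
h = v²/(2g) (with unit conversion) = 108.2 ft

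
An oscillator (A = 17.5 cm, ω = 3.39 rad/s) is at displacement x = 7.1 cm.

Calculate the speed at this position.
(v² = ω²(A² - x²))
v = ω√(A² − x²) = 3.39×√(0.175² − 0.071²) = 0.5422 m/s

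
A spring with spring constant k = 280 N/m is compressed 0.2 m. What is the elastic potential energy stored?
PE = ½kx² = ½×280×0.2² = 5.6 J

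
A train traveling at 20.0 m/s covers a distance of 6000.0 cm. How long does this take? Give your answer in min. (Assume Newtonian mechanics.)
t = d/v (with unit conversion) = 0.05 min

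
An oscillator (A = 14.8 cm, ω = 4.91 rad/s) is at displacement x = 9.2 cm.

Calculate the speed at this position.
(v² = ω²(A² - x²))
v = ω√(A² − x²) = 4.91×√(0.148² − 0.092²) = 0.5692 m/s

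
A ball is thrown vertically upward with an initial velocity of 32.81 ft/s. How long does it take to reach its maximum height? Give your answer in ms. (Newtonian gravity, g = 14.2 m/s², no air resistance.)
t_up = v₀/g (with unit conversion) = 704.3 ms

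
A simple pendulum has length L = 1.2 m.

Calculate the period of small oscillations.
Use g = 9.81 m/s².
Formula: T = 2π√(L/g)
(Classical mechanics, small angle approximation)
T = 2π√(L/g) = 2π√(1.2/9.81) = 2.198 s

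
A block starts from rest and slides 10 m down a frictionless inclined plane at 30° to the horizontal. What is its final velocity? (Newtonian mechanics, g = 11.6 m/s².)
a = g sin(θ) = 11.6 × sin(30°) = 5.8 m/s²
v = √(2ad) = √(2 × 5.8 × 10) = 10.77 m/s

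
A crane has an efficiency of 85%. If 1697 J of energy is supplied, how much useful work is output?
W_out = η × W_in = 0.85 × 1697 = 1442.5 J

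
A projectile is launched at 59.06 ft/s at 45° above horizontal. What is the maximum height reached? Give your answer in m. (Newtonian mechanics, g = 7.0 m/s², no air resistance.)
H = v₀²sin²(θ)/(2g) (with unit conversion) = 11.57 m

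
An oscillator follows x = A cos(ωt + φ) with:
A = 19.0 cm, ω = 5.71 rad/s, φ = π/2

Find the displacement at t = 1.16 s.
x = A cos(ωt + φ) = 19.0×cos(5.71×1.16 + π/2) = -6.344 cm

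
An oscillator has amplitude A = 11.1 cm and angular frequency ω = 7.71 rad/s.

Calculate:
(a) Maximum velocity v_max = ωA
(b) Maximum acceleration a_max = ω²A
v_max = ωA = 7.71×0.111 = 0.8558 m/s
a_max = ω²A = 7.71²×0.111 = 6.598 m/s²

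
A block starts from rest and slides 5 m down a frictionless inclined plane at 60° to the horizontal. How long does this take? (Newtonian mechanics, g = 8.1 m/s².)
a = g sin(θ) = 8.1 × sin(60°) = 7.01 m/s²
t = √(2d/a) = √(2 × 5 / 7.01) = 1.19 s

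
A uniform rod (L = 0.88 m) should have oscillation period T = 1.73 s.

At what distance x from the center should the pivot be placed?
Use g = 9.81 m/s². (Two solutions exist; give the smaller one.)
T = 2π√((L²/12 + x²)/(gx)). Let c = T²g/(4π²) = 0.7437.
x² − cx + L²/12 = 0 → x = (c − √(c² − L²/3))/2 = 0.1003 m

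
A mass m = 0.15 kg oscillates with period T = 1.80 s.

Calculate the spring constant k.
T = 2π√(m/k) → k = m(2π/T)² = 0.15×(2π/1.8)² = 1.828 N/m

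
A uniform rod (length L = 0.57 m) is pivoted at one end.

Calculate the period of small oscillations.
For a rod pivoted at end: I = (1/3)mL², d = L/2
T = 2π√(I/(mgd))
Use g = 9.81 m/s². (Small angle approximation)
I/m = (1/3)L² = 0.1083 m²; d = L/2 = 0.285 m
T = 2π√(I/(mgd)) = 2π√(0.1083/(9.81×0.285)) = 1.237 s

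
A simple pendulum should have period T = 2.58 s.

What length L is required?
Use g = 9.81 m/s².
T = 2π√(L/g) → L = g(T/2π)² = 9.81×(2.58/2π)² = 1.654 m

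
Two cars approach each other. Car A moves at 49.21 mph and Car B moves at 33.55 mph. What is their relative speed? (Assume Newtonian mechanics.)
v_rel = v_A + v_B = 49.21 + 33.55 = 82.76 mph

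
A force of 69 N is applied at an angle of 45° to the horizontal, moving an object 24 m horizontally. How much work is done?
W = Fd cosθ = 69×24×cos(45°) = 1171.0 J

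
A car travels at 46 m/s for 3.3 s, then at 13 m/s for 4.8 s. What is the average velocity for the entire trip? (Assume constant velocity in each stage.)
d₁ = v₁t₁ = 46 × 3.3 = 151.8 m
d₂ = v₂t₂ = 13 × 4.8 = 62.4 m
d_total = 214.2 m, t_total = 8.1 s
v_avg = d_total/t_total = 214.2/8.1 = 26.44 m/s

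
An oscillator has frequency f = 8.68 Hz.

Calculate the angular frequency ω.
ω = 2πf = 2π×8.68 = 54.54 rad/s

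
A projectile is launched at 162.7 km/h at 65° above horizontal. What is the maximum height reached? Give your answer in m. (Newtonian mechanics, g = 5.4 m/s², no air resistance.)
H = v₀²sin²(θ)/(2g) (with unit conversion) = 155.3 m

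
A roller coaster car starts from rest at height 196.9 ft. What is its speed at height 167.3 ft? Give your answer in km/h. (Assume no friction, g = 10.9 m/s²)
mgh₁ = ½mv₂² + mgh₂ → v₂ = √(2g(h₁−h₂)) = √(2×10.9×(60.02−50.99)) = 14.02 m/s = 50.49 km/h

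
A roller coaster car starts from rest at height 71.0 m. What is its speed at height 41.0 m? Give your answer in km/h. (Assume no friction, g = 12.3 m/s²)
mgh₁ = ½mv₂² + mgh₂ → v₂ = √(2g(h₁−h₂)) = √(2×12.3×(71−41)) = 27.17 m/s = 97.8 km/h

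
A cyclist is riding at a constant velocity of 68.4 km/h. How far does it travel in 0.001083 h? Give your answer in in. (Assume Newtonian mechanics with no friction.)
d = vt (with unit conversion) = 2916.0 in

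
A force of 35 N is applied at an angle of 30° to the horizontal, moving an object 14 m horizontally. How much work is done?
W = Fd cosθ = 35×14×cos(30°) = 424.35 J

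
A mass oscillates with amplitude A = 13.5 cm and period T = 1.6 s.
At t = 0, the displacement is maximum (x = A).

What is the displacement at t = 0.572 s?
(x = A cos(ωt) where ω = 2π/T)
ω = 2π/T = 2π/1.6 = 3.927 rad/s
x = A cos(ωt) = 13.5×cos(3.927×0.572) = -8.441 cm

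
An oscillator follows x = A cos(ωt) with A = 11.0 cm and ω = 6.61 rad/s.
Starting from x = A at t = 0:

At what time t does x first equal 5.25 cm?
cos(ωt) = x/A = 5.25/11.0 = 0.4773
ωt = arccos(0.4773) = 1.073 rad
t = 1.073/6.61 = 0.1624 s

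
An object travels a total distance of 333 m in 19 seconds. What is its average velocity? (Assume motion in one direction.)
v_avg = Δd / Δt = 333 / 19 = 17.53 m/s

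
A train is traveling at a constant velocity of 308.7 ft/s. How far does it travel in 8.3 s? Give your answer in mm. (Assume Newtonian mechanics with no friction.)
d = vt (with unit conversion) = 781000.0 mm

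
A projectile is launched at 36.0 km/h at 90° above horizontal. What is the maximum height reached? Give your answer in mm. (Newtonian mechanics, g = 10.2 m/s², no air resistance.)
H = v₀²sin²(θ)/(2g) (with unit conversion) = 4902.0 mm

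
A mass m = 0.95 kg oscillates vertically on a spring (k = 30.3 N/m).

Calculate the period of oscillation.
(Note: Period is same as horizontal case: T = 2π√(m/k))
T = 2π√(m/k) = 2π√(0.95/30.3) = 1.113 s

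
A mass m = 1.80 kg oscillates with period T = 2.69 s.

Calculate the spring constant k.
T = 2π√(m/k) → k = m(2π/T)² = 1.8×(2π/2.69)² = 9.82 N/m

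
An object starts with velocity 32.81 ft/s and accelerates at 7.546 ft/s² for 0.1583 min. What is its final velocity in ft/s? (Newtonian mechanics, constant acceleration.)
v = v₀ + at (with unit conversion) = 104.5 ft/s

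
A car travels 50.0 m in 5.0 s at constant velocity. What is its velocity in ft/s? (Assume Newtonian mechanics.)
v = d/t (with unit conversion) = 32.81 ft/s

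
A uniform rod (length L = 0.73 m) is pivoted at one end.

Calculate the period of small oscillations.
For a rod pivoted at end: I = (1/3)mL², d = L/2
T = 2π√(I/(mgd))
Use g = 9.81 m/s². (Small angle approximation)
I/m = (1/3)L² = 0.1776 m²; d = L/2 = 0.365 m
T = 2π√(I/(mgd)) = 2π√(0.1776/(9.81×0.365)) = 1.399 s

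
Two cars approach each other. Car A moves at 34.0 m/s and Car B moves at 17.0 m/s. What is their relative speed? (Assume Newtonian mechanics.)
v_rel = v_A + v_B = 34.0 + 17.0 = 51.0 m/s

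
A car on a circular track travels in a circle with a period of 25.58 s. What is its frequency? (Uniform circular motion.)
f = 1/T = 1/25.58 = 0.0391 Hz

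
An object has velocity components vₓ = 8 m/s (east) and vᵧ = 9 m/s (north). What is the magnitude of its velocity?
|v| = √(vₓ² + vᵧ²) = √(8² + 9²) = √(145) = 12.04 m/s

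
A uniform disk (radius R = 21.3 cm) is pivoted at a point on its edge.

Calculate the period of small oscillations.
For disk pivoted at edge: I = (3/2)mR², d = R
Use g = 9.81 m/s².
I/m = (3/2)R² = 0.06805 m²; d = R = 0.213 m
T = 2π√((3/2)R²/(gR)) = 2π√(3R/(2g)) = 1.134 s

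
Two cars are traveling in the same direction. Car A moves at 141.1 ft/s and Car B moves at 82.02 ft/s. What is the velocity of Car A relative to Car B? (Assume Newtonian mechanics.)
v_rel = v_A - v_B = 141.1 - 82.02 = 59.08 ft/s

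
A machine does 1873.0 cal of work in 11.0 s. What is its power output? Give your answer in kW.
P = W/t = 7837 J / 11 s = 712.4 W = 0.7124 kW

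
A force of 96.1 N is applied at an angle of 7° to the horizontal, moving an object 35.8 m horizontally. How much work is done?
W = Fd cosθ = 96.1×35.8×cos(7°) = 3414.7 J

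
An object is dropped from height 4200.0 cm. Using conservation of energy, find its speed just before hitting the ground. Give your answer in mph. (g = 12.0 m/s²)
mgh = ½mv² → v = √(2gh) = √(2×12.0×42) = 31.75 m/s = 71.02 mph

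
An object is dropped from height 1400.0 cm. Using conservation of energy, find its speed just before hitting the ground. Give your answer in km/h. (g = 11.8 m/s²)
mgh = ½mv² → v = √(2gh) = √(2×11.8×14) = 18.18 m/s = 65.44 km/h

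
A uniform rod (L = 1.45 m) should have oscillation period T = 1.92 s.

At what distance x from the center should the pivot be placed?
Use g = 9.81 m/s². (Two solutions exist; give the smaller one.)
T = 2π√((L²/12 + x²)/(gx)). Let c = T²g/(4π²) = 0.916.
x² − cx + L²/12 = 0 → x = (c − √(c² − L²/3))/2 = 0.2721 m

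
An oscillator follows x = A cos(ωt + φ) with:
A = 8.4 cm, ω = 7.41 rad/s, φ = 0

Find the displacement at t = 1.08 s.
x = A cos(ωt + φ) = 8.4×cos(7.41×1.08 + 0) = -1.245 cm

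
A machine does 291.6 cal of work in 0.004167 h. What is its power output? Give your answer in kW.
P = W/t = 1220 J / 15 s = 81.33 W = 0.08133 kW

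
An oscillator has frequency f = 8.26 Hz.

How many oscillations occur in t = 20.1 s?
n = f×t = 8.26×20.1 = 166 oscillations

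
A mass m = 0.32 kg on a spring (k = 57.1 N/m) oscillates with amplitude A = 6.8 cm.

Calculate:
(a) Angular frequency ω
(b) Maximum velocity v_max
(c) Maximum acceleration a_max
ω = √(k/m) = √(57.1/0.32) = 13.36 rad/s
v_max = ωA = 13.36×0.068 = 0.9083 m/s
a_max = ω²A = 13.36²×0.068 = 12.13 m/s²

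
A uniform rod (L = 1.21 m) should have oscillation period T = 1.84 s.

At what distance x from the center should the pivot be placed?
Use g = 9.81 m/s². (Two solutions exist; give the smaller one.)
T = 2π√((L²/12 + x²)/(gx)). Let c = T²g/(4π²) = 0.8413.
x² − cx + L²/12 = 0 → x = (c − √(c² − L²/3))/2 = 0.1863 m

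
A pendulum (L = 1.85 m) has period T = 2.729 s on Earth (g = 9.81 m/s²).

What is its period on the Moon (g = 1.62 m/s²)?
T = 2π√(L/g), so T_moon/T_earth = √(g_earth/g_moon)
T_moon = 2π√(1.85/1.62) = 6.714 s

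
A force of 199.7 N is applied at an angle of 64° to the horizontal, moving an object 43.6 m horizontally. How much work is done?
W = Fd cosθ = 199.7×43.6×cos(64°) = 3816.9 J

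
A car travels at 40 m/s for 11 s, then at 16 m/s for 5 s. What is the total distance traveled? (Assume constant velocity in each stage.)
d₁ = v₁t₁ = 40 × 11 = 440 m
d₂ = v₂t₂ = 16 × 5 = 80 m
d_total = 440 + 80 = 520 m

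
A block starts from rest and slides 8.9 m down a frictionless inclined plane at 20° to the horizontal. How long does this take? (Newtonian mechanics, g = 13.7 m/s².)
a = g sin(θ) = 13.7 × sin(20°) = 4.69 m/s²
t = √(2d/a) = √(2 × 8.9 / 4.69) = 1.95 s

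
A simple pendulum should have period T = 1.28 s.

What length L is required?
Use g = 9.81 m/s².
T = 2π√(L/g) → L = g(T/2π)² = 9.81×(1.28/2π)² = 0.4071 m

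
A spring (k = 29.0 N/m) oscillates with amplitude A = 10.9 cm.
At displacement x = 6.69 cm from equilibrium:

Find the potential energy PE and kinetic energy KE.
E_total = ½kA² = ½×29.0×(0.109)² = 0.1723 J
PE = ½kx² = ½×29.0×(0.0669)² = 0.0649 J
KE = E_total − PE = 0.1074 J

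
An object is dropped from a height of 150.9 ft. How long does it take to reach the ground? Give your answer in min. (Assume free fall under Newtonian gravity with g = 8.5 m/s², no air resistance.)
t = √(2h/g) (with unit conversion) = 0.05483 min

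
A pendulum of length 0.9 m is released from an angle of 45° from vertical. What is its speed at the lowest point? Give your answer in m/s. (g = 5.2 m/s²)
h = L(1 − cosθ) = 0.9×(1 − cos45°) = 0.2636 m
v = √(2gh) = √(2×5.2×0.2636) = 1.656 m/s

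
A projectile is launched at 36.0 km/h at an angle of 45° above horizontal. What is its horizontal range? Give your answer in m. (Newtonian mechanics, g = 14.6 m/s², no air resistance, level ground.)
R = v₀² sin(2θ) / g (with unit conversion) = 6.849 m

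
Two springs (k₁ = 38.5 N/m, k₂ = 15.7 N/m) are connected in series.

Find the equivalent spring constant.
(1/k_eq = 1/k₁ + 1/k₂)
1/k_eq = 1/38.5 + 1/15.7 = 0.089668; k_eq = 11.15 N/m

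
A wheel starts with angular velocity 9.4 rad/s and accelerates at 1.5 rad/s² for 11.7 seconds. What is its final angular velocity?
ω = ω₀ + αt = 9.4 + 1.5 × 11.7 = 26.95 rad/s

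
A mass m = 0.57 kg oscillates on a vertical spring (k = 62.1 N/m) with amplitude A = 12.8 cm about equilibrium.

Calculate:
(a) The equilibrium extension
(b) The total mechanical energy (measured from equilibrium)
x_eq = mg/k = 0.57×9.81/62.1 = 0.09004 m = 9.004 cm
E = ½kA² = ½×62.1×(0.128)² = 0.5087 J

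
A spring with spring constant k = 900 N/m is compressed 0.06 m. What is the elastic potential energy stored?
PE = ½kx² = ½×900×0.06² = 1.62 J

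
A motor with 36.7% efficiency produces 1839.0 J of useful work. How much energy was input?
W_in = W_out/η = 1839.0/0.367 = 5010.9 J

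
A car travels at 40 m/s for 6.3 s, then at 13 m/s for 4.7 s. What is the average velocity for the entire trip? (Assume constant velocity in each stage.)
d₁ = v₁t₁ = 40 × 6.3 = 252 m
d₂ = v₂t₂ = 13 × 4.7 = 61.1 m
d_total = 313.1 m, t_total = 11 s
v_avg = d_total/t_total = 313.1/11 = 28.46 m/s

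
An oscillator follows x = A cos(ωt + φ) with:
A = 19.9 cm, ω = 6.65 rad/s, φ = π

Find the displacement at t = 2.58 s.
x = A cos(ωt + φ) = 19.9×cos(6.65×2.58 + π) = 2.417 cm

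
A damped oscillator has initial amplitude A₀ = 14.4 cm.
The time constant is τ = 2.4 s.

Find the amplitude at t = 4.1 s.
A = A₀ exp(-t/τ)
A = A₀ exp(−t/τ) = 14.4×exp(−4.1/2.4) = 2.609 cm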